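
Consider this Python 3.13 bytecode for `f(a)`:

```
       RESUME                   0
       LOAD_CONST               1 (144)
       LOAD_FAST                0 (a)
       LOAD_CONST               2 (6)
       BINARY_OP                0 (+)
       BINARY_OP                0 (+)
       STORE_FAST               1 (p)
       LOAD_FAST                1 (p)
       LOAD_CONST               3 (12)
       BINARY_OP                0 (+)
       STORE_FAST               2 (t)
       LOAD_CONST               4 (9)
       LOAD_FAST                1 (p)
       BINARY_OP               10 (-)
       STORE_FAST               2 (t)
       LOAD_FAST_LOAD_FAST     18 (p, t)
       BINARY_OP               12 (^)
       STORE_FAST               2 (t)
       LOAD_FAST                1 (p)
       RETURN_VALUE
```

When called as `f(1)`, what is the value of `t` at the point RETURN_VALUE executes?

-27

LOAD_CONST → push 144. Stack: [144]
LOAD_FAST a → push 1. Stack: [144, 1]
LOAD_CONST → push 6. Stack: [144, 1, 6]
BINARY_OP + → 1 + 6 = 7. Stack: [144, 7]
BINARY_OP + → 144 + 7 = 151. Stack: [151]
STORE_FAST p → p=151. Stack: []
LOAD_FAST p → push 151. Stack: [151]
LOAD_CONST → push 12. Stack: [151, 12]
BINARY_OP + → 151 + 12 = 163. Stack: [163]
STORE_FAST t → t=163. Stack: []
LOAD_CONST → push 9. Stack: [9]
LOAD_FAST p → push 151. Stack: [9, 151]
BINARY_OP - → 9 - 151 = -142. Stack: [-142]
STORE_FAST t → t=-142. Stack: []
LOAD_FAST_LOAD_FAST p,t → push 151,-142. Stack: [151, -142]
BINARY_OP ^ → 151 ^ -142 = -27. Stack: [-27]
STORE_FAST t → t=-27. Stack: []
LOAD_FAST p → push 151. Stack: [151]
RETURN_VALUE → return 151.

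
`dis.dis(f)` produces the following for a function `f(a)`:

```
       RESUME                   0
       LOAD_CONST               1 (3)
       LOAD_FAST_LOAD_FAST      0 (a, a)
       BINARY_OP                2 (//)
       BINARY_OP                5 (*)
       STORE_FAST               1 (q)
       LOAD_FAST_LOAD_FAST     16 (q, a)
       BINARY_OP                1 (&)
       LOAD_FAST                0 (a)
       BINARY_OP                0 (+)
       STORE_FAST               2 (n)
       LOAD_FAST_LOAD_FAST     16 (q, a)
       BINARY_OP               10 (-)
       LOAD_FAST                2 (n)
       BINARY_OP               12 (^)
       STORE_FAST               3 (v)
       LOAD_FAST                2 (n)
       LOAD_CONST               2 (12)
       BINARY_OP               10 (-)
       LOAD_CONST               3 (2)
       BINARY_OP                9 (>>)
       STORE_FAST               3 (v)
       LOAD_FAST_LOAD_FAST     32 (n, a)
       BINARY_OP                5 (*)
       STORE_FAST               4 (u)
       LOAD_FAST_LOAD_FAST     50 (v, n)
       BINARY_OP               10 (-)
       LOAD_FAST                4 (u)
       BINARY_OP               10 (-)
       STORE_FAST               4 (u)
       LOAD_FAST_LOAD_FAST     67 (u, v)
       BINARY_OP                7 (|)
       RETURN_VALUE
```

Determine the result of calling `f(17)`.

-323

LOAD_CONST → push 3. Stack: [3]
LOAD_FAST_LOAD_FAST a,a → push 17,17. Stack: [3, 17, 17]
BINARY_OP // → 17 // 17 = 1. Stack: [3, 1]
BINARY_OP * → 3 * 1 = 3. Stack: [3]
STORE_FAST q → q=3. Stack: []
LOAD_FAST_LOAD_FAST q,a → push 3,17. Stack: [3, 17]
BINARY_OP & → 3 & 17 = 1. Stack: [1]
LOAD_FAST a → push 17. Stack: [1, 17]
BINARY_OP + → 1 + 17 = 18. Stack: [18]
STORE_FAST n → n=18. Stack: []
LOAD_FAST_LOAD_FAST q,a → push 3,17. Stack: [3, 17]
BINARY_OP - → 3 - 17 = -14. Stack: [-14]
LOAD_FAST n → push 18. Stack: [-14, 18]
BINARY_OP ^ → -14 ^ 18 = -32. Stack: [-32]
STORE_FAST v → v=-32. Stack: []
LOAD_FAST n → push 18. Stack: [18]
LOAD_CONST → push 12. Stack: [18, 12]
BINARY_OP - → 18 - 12 = 6. Stack: [6]
LOAD_CONST → push 2. Stack: [6, 2]
BINARY_OP >> → 6 >> 2 = 1. Stack: [1]
STORE_FAST v → v=1. Stack: []
LOAD_FAST_LOAD_FAST n,a → push 18,17. Stack: [18, 17]
BINARY_OP * → 18 * 17 = 306. Stack: [306]
STORE_FAST u → u=306. Stack: []
LOAD_FAST_LOAD_FAST v,n → push 1,18. Stack: [1, 18]
BINARY_OP - → 1 - 18 = -17. Stack: [-17]
LOAD_FAST u → push 306. Stack: [-17, 306]
BINARY_OP - → -17 - 306 = -323. Stack: [-323]
STORE_FAST u → u=-323. Stack: []
LOAD_FAST_LOAD_FAST u,v → push -323,1. Stack: [-323, 1]
BINARY_OP | → -323 | 1 = -323. Stack: [-323]
RETURN_VALUE → return -323.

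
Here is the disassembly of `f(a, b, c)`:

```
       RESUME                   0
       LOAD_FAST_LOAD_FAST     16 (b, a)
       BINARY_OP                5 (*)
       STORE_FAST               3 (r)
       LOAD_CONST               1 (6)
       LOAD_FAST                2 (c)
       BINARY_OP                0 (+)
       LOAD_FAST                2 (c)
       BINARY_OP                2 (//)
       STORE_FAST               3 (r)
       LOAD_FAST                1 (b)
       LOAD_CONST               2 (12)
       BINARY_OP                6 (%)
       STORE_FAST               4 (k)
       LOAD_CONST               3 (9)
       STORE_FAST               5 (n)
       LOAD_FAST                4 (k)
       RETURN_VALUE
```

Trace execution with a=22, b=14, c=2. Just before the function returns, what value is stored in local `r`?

4

LOAD_FAST_LOAD_FAST b,a → push 14,22. Stack: [14, 22]
BINARY_OP * → 14 * 22 = 308. Stack: [308]
STORE_FAST r → r=308. Stack: []
LOAD_CONST → push 6. Stack: [6]
LOAD_FAST c → push 2. Stack: [6, 2]
BINARY_OP + → 6 + 2 = 8. Stack: [8]
LOAD_FAST c → push 2. Stack: [8, 2]
BINARY_OP // → 8 // 2 = 4. Stack: [4]
STORE_FAST r → r=4. Stack: []
LOAD_FAST b → push 14. Stack: [14]
LOAD_CONST → push 12. Stack: [14, 12]
BINARY_OP % → 14 % 12 = 2. Stack: [2]
STORE_FAST k → k=2. Stack: []
LOAD_CONST → push 9. Stack: [9]
STORE_FAST n → n=9. Stack: []
LOAD_FAST k → push 2. Stack: [2]
RETURN_VALUE → return 2.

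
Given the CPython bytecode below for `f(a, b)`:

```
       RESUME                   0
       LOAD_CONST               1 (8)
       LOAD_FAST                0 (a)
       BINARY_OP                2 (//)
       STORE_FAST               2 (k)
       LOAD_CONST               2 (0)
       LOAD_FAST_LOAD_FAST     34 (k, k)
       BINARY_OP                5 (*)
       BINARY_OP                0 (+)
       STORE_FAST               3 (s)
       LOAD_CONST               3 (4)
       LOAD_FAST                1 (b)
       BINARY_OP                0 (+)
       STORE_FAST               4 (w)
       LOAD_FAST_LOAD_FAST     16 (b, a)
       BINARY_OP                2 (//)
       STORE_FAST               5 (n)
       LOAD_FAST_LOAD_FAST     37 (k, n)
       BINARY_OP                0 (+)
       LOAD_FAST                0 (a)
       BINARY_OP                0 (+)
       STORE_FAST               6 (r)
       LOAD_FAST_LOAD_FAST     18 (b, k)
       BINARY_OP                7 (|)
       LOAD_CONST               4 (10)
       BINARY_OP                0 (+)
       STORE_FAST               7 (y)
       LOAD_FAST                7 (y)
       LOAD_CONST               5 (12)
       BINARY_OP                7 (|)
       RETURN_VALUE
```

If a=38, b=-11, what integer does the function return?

LOAD_CONST → push 8. Stack: [8]
LOAD_FAST a → push 38. Stack: [8, 38]
BINARY_OP // → 8 // 38 = 0. Stack: [0]
STORE_FAST k → k=0. Stack: []
LOAD_CONST → push 0. Stack: [0]
LOAD_FAST_LOAD_FAST k,k → push 0,0. Stack: [0, 0, 0]
BINARY_OP * → 0 * 0 = 0. Stack: [0, 0]
BINARY_OP + → 0 + 0 = 0. Stack: [0]
STORE_FAST s → s=0. Stack: []
LOAD_CONST → push 4. Stack: [4]
LOAD_FAST b → push -11. Stack: [4, -11]
BINARY_OP + → 4 + -11 = -7. Stack: [-7]
STORE_FAST w → w=-7. Stack: []
LOAD_FAST_LOAD_FAST b,a → push -11,38. Stack: [-11, 38]
BINARY_OP // → -11 // 38 = -1. Stack: [-1]
STORE_FAST n → n=-1. Stack: []
LOAD_FAST_LOAD_FAST k,n → push 0,-1. Stack: [0, -1]
BINARY_OP + → 0 + -1 = -1. Stack: [-1]
LOAD_FAST a → push 38. Stack: [-1, 38]
BINARY_OP + → -1 + 38 = 37. Stack: [37]
STORE_FAST r → r=37. Stack: []
LOAD_FAST_LOAD_FAST b,k → push -11,0. Stack: [-11, 0]
BINARY_OP | → -11 | 0 = -11. Stack: [-11]
LOAD_CONST → push 10. Stack: [-11, 10]
BINARY_OP + → -11 + 10 = -1. Stack: [-1]
STORE_FAST y → y=-1. Stack: []
LOAD_FAST y → push -1. Stack: [-1]
LOAD_CONST → push 12. Stack: [-1, 12]
BINARY_OP | → -1 | 12 = -1. Stack: [-1]
RETURN_VALUE → return -1.

-1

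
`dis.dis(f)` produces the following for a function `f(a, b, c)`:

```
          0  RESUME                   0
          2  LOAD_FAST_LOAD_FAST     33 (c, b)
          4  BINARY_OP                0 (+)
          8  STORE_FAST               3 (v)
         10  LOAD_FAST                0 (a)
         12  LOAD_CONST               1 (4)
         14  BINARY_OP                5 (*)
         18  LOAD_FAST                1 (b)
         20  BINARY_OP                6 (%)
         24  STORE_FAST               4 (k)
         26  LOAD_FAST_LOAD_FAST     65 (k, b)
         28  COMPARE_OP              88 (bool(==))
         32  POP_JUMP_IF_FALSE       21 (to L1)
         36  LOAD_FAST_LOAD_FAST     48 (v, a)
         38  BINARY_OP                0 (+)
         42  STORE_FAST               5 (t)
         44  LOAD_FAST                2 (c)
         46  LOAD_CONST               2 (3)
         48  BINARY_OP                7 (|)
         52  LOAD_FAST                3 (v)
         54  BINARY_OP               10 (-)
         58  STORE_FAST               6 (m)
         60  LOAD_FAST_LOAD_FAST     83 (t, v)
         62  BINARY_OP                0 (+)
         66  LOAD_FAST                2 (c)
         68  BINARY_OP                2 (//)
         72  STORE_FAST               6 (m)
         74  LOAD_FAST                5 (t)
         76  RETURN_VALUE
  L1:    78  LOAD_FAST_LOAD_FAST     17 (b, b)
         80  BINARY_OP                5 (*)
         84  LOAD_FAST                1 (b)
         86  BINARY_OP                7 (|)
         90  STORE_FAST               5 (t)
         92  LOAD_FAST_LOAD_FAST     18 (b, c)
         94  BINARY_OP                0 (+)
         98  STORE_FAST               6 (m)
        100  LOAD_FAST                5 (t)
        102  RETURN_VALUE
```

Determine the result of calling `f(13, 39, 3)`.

1527

LOAD_FAST_LOAD_FAST c,b → push 3,39. Stack: [3, 39]
BINARY_OP + → 3 + 39 = 42. Stack: [42]
STORE_FAST v → v=42. Stack: []
LOAD_FAST a → push 13. Stack: [13]
LOAD_CONST → push 4. Stack: [13, 4]
BINARY_OP * → 13 * 4 = 52. Stack: [52]
LOAD_FAST b → push 39. Stack: [52, 39]
BINARY_OP % → 52 % 39 = 13. Stack: [13]
STORE_FAST k → k=13. Stack: []
LOAD_FAST_LOAD_FAST k,b → push 13,39. Stack: [13, 39]
COMPARE_OP bool(==) → 13 vs 39 = False. Stack: [False]
POP_JUMP_IF_FALSE → pop False; jump. Stack: []
LOAD_FAST_LOAD_FAST b,b → push 39,39. Stack: [39, 39]
BINARY_OP * → 39 * 39 = 1521. Stack: [1521]
LOAD_FAST b → push 39. Stack: [1521, 39]
BINARY_OP | → 1521 | 39 = 1527. Stack: [1527]
STORE_FAST t → t=1527. Stack: []
LOAD_FAST_LOAD_FAST b,c → push 39,3. Stack: [39, 3]
BINARY_OP + → 39 + 3 = 42. Stack: [42]
STORE_FAST m → m=42. Stack: []
LOAD_FAST t → push 1527. Stack: [1527]
RETURN_VALUE → return 1527.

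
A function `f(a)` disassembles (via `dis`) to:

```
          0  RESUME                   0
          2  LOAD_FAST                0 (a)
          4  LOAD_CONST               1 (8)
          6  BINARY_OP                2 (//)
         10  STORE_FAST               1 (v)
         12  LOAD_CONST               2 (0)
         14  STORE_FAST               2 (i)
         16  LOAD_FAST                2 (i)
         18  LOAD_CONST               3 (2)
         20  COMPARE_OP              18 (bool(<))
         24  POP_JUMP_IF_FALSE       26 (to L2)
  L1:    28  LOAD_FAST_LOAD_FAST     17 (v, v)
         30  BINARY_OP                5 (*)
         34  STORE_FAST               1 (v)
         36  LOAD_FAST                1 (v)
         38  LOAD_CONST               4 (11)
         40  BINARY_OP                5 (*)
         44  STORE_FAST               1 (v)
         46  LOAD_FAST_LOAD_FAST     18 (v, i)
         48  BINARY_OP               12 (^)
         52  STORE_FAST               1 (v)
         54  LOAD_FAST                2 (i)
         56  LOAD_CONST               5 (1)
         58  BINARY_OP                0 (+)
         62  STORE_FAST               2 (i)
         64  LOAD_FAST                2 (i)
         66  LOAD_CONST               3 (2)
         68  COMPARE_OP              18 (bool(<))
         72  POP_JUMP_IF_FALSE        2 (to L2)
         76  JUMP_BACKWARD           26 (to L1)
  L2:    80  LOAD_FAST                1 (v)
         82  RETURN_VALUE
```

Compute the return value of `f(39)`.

LOAD_FAST a → push 39. Stack: [39]
LOAD_CONST → push 8. Stack: [39, 8]
BINARY_OP // → 39 // 8 = 4. Stack: [4]
STORE_FAST v → v=4. Stack: []
LOAD_CONST → push 0. Stack: [0]
STORE_FAST i → i=0. Stack: []
LOAD_FAST i → push 0. Stack: [0]
LOAD_CONST → push 2. Stack: [0, 2]
COMPARE_OP bool(<) → 0 vs 2 = True. Stack: [True]
POP_JUMP_IF_FALSE → pop True; no jump. Stack: []
LOAD_FAST_LOAD_FAST v,v → push 4,4. Stack: [4, 4]
BINARY_OP * → 4 * 4 = 16. Stack: [16]
STORE_FAST v → v=16. Stack: []
LOAD_FAST v → push 16. Stack: [16]
LOAD_CONST → push 11. Stack: [16, 11]
BINARY_OP * → 16 * 11 = 176. Stack: [176]
STORE_FAST v → v=176. Stack: []
LOAD_FAST_LOAD_FAST v,i → push 176,0. Stack: [176, 0]
BINARY_OP ^ → 176 ^ 0 = 176. Stack: [176]
STORE_FAST v → v=176. Stack: []
LOAD_FAST i → push 0. Stack: [0]
LOAD_CONST → push 1. Stack: [0, 1]
BINARY_OP + → 0 + 1 = 1. Stack: [1]
STORE_FAST i → i=1. Stack: []
LOAD_FAST i → push 1. Stack: [1]
LOAD_CONST → push 2. Stack: [1, 2]
COMPARE_OP bool(<) → 1 vs 2 = True. Stack: [True]
POP_JUMP_IF_FALSE → pop True; no jump. Stack: []
LOAD_FAST_LOAD_FAST v,v → push 176,176. Stack: [176, 176]
BINARY_OP * → 176 * 176 = 30976. Stack: [30976]
STORE_FAST v → v=30976. Stack: []
LOAD_FAST v → push 30976. Stack: [30976]
LOAD_CONST → push 11. Stack: [30976, 11]
BINARY_OP * → 30976 * 11 = 340736. Stack: [340736]
STORE_FAST v → v=340736. Stack: []
LOAD_FAST_LOAD_FAST v,i → push 340736,1. Stack: [340736, 1]
BINARY_OP ^ → 340736 ^ 1 = 340737. Stack: [340737]
STORE_FAST v → v=340737. Stack: []
LOAD_FAST i → push 1. Stack: [1]
LOAD_CONST → push 1. Stack: [1, 1]
BINARY_OP + → 1 + 1 = 2. Stack: [2]
STORE_FAST i → i=2. Stack: []
LOAD_FAST i → push 2. Stack: [2]
LOAD_CONST → push 2. Stack: [2, 2]
COMPARE_OP bool(<) → 2 vs 2 = False. Stack: [False]
POP_JUMP_IF_FALSE → pop False; jump. Stack: []
LOAD_FAST v → push 340737. Stack: [340737]
RETURN_VALUE → return 340737.

340737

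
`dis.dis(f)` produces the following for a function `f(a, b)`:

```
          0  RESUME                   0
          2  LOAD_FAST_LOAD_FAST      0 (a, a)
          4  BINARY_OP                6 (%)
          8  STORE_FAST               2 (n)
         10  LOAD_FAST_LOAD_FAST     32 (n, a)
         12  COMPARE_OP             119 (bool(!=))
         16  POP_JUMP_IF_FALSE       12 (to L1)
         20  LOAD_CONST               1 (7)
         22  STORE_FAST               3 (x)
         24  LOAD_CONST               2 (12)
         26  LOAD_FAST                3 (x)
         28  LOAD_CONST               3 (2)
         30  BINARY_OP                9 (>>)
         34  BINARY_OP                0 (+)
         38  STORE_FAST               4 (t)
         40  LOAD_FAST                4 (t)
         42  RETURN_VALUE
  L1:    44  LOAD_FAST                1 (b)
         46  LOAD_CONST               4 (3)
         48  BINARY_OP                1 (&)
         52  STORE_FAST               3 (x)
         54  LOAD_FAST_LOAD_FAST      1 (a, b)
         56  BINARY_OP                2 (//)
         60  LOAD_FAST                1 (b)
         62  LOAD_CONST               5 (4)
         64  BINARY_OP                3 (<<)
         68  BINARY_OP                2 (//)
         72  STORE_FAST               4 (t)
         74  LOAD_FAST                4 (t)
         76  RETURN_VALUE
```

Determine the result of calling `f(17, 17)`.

LOAD_FAST_LOAD_FAST a,a → push 17,17. Stack: [17, 17]
BINARY_OP % → 17 % 17 = 0. Stack: [0]
STORE_FAST n → n=0. Stack: []
LOAD_FAST_LOAD_FAST n,a → push 0,17. Stack: [0, 17]
COMPARE_OP bool(!=) → 0 vs 17 = True. Stack: [True]
POP_JUMP_IF_FALSE → pop True; no jump. Stack: []
LOAD_CONST → push 7. Stack: [7]
STORE_FAST x → x=7. Stack: []
LOAD_CONST → push 12. Stack: [12]
LOAD_FAST x → push 7. Stack: [12, 7]
LOAD_CONST → push 2. Stack: [12, 7, 2]
BINARY_OP >> → 7 >> 2 = 1. Stack: [12, 1]
BINARY_OP + → 12 + 1 = 13. Stack: [13]
STORE_FAST t → t=13. Stack: []
LOAD_FAST t → push 13. Stack: [13]
RETURN_VALUE → return 13.

13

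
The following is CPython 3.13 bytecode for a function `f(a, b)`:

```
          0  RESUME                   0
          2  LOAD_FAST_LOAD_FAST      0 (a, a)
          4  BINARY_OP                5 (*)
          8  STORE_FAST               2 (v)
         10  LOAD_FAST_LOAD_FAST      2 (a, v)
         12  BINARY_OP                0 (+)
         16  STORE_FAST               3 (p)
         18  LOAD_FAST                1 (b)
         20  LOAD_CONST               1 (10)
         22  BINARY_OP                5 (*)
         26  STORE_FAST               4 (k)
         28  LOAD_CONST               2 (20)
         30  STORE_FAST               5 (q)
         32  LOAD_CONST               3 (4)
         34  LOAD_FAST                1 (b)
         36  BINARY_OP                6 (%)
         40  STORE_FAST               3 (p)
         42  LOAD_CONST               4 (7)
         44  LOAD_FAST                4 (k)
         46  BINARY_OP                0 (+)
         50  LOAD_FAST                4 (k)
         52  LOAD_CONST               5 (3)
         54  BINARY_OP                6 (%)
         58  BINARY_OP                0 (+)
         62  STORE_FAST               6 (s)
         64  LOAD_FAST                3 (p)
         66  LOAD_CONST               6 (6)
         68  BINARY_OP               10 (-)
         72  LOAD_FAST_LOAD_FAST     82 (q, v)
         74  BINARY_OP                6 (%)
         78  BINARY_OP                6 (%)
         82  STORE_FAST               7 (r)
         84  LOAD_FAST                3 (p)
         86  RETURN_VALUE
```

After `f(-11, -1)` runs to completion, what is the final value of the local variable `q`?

LOAD_FAST_LOAD_FAST a,a → push -11,-11. Stack: [-11, -11]
BINARY_OP * → -11 * -11 = 121. Stack: [121]
STORE_FAST v → v=121. Stack: []
LOAD_FAST_LOAD_FAST a,v → push -11,121. Stack: [-11, 121]
BINARY_OP + → -11 + 121 = 110. Stack: [110]
STORE_FAST p → p=110. Stack: []
LOAD_FAST b → push -1. Stack: [-1]
LOAD_CONST → push 10. Stack: [-1, 10]
BINARY_OP * → -1 * 10 = -10. Stack: [-10]
STORE_FAST k → k=-10. Stack: []
LOAD_CONST → push 20. Stack: [20]
STORE_FAST q → q=20. Stack: []
LOAD_CONST → push 4. Stack: [4]
LOAD_FAST b → push -1. Stack: [4, -1]
BINARY_OP % → 4 % -1 = 0. Stack: [0]
STORE_FAST p → p=0. Stack: []
LOAD_CONST → push 7. Stack: [7]
LOAD_FAST k → push -10. Stack: [7, -10]
BINARY_OP + → 7 + -10 = -3. Stack: [-3]
LOAD_FAST k → push -10. Stack: [-3, -10]
LOAD_CONST → push 3. Stack: [-3, -10, 3]
BINARY_OP % → -10 % 3 = 2. Stack: [-3, 2]
BINARY_OP + → -3 + 2 = -1. Stack: [-1]
STORE_FAST s → s=-1. Stack: []
LOAD_FAST p → push 0. Stack: [0]
LOAD_CONST → push 6. Stack: [0, 6]
BINARY_OP - → 0 - 6 = -6. Stack: [-6]
LOAD_FAST_LOAD_FAST q,v → push 20,121. Stack: [-6, 20, 121]
BINARY_OP % → 20 % 121 = 20. Stack: [-6, 20]
BINARY_OP % → -6 % 20 = 14. Stack: [14]
STORE_FAST r → r=14. Stack: []
LOAD_FAST p → push 0. Stack: [0]
RETURN_VALUE → return 0.

20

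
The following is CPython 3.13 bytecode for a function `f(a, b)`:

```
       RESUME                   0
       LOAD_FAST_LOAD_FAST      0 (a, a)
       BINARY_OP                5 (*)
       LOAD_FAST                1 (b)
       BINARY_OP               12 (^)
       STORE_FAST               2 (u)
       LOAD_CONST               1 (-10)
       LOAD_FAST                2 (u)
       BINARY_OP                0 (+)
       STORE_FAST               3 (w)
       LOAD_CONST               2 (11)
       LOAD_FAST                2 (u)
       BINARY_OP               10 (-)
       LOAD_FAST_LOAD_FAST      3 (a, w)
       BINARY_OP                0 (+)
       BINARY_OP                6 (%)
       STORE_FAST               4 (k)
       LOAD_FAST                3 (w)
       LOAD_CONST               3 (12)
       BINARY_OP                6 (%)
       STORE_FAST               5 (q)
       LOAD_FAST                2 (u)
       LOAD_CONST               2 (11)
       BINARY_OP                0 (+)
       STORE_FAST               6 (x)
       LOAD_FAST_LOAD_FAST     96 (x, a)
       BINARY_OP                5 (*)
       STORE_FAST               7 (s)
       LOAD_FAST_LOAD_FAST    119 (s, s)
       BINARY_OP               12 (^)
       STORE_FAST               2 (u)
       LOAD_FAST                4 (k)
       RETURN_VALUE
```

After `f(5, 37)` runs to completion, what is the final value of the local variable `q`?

LOAD_FAST_LOAD_FAST a,a → push 5,5. Stack: [5, 5]
BINARY_OP * → 5 * 5 = 25. Stack: [25]
LOAD_FAST b → push 37. Stack: [25, 37]
BINARY_OP ^ → 25 ^ 37 = 60. Stack: [60]
STORE_FAST u → u=60. Stack: []
LOAD_CONST → push -10. Stack: [-10]
LOAD_FAST u → push 60. Stack: [-10, 60]
BINARY_OP + → -10 + 60 = 50. Stack: [50]
STORE_FAST w → w=50. Stack: []
LOAD_CONST → push 11. Stack: [11]
LOAD_FAST u → push 60. Stack: [11, 60]
BINARY_OP - → 11 - 60 = -49. Stack: [-49]
LOAD_FAST_LOAD_FAST a,w → push 5,50. Stack: [-49, 5, 50]
BINARY_OP + → 5 + 50 = 55. Stack: [-49, 55]
BINARY_OP % → -49 % 55 = 6. Stack: [6]
STORE_FAST k → k=6. Stack: []
LOAD_FAST w → push 50. Stack: [50]
LOAD_CONST → push 12. Stack: [50, 12]
BINARY_OP % → 50 % 12 = 2. Stack: [2]
STORE_FAST q → q=2. Stack: []
LOAD_FAST u → push 60. Stack: [60]
LOAD_CONST → push 11. Stack: [60, 11]
BINARY_OP + → 60 + 11 = 71. Stack: [71]
STORE_FAST x → x=71. Stack: []
LOAD_FAST_LOAD_FAST x,a → push 71,5. Stack: [71, 5]
BINARY_OP * → 71 * 5 = 355. Stack: [355]
STORE_FAST s → s=355. Stack: []
LOAD_FAST_LOAD_FAST s,s → push 355,355. Stack: [355, 355]
BINARY_OP ^ → 355 ^ 355 = 0. Stack: [0]
STORE_FAST u → u=0. Stack: []
LOAD_FAST k → push 6. Stack: [6]
RETURN_VALUE → return 6.

2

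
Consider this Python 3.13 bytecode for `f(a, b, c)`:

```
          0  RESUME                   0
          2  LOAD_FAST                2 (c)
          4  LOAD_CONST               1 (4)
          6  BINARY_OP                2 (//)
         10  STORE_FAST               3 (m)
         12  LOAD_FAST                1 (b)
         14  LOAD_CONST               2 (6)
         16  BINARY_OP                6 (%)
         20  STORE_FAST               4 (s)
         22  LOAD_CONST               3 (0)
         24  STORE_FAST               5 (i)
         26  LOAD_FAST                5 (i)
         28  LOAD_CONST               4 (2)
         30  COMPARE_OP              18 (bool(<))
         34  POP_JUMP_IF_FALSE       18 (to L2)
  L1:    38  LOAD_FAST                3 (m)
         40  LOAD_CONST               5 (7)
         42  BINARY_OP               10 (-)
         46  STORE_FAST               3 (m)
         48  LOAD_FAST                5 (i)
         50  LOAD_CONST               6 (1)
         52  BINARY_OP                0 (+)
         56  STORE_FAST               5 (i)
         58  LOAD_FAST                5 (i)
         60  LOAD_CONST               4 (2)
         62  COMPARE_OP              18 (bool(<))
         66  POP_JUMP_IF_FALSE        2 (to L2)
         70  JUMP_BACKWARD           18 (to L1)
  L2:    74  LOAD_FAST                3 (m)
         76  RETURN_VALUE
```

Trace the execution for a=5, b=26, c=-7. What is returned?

LOAD_FAST c → push -7. Stack: [-7]
LOAD_CONST → push 4. Stack: [-7, 4]
BINARY_OP // → -7 // 4 = -2. Stack: [-2]
STORE_FAST m → m=-2. Stack: []
LOAD_FAST b → push 26. Stack: [26]
LOAD_CONST → push 6. Stack: [26, 6]
BINARY_OP % → 26 % 6 = 2. Stack: [2]
STORE_FAST s → s=2. Stack: []
LOAD_CONST → push 0. Stack: [0]
STORE_FAST i → i=0. Stack: []
LOAD_FAST i → push 0. Stack: [0]
LOAD_CONST → push 2. Stack: [0, 2]
COMPARE_OP bool(<) → 0 vs 2 = True. Stack: [True]
POP_JUMP_IF_FALSE → pop True; no jump. Stack: []
LOAD_FAST m → push -2. Stack: [-2]
LOAD_CONST → push 7. Stack: [-2, 7]
BINARY_OP - → -2 - 7 = -9. Stack: [-9]
STORE_FAST m → m=-9. Stack: []
LOAD_FAST i → push 0. Stack: [0]
LOAD_CONST → push 1. Stack: [0, 1]
BINARY_OP + → 0 + 1 = 1. Stack: [1]
STORE_FAST i → i=1. Stack: []
LOAD_FAST i → push 1. Stack: [1]
LOAD_CONST → push 2. Stack: [1, 2]
COMPARE_OP bool(<) → 1 vs 2 = True. Stack: [True]
POP_JUMP_IF_FALSE → pop True; no jump. Stack: []
LOAD_FAST m → push -9. Stack: [-9]
LOAD_CONST → push 7. Stack: [-9, 7]
BINARY_OP - → -9 - 7 = -16. Stack: [-16]
STORE_FAST m → m=-16. Stack: []
LOAD_FAST i → push 1. Stack: [1]
LOAD_CONST → push 1. Stack: [1, 1]
BINARY_OP + → 1 + 1 = 2. Stack: [2]
STORE_FAST i → i=2. Stack: []
LOAD_FAST i → push 2. Stack: [2]
LOAD_CONST → push 2. Stack: [2, 2]
COMPARE_OP bool(<) → 2 vs 2 = False. Stack: [False]
POP_JUMP_IF_FALSE → pop False; jump. Stack: []
LOAD_FAST m → push -16. Stack: [-16]
RETURN_VALUE → return -16.

-16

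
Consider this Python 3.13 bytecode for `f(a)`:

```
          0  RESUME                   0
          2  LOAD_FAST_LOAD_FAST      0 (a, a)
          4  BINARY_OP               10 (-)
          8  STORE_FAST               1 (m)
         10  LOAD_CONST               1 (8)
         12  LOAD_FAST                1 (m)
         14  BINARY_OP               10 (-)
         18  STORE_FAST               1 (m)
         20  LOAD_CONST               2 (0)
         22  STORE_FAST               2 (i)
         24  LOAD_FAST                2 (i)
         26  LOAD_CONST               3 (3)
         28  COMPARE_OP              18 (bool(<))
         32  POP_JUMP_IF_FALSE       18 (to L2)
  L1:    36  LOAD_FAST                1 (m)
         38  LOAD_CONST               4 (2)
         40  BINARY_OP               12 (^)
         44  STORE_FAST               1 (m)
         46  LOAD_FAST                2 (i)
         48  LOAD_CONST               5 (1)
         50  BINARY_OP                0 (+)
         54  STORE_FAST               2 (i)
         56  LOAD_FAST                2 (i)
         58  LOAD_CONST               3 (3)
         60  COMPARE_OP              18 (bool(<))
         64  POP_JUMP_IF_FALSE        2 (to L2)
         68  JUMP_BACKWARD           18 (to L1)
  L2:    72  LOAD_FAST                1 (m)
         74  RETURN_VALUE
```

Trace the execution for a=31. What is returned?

LOAD_FAST_LOAD_FAST a,a → push 31,31. Stack: [31, 31]
BINARY_OP - → 31 - 31 = 0. Stack: [0]
STORE_FAST m → m=0. Stack: []
LOAD_CONST → push 8. Stack: [8]
LOAD_FAST m → push 0. Stack: [8, 0]
BINARY_OP - → 8 - 0 = 8. Stack: [8]
STORE_FAST m → m=8. Stack: []
LOAD_CONST → push 0. Stack: [0]
STORE_FAST i → i=0. Stack: []
LOAD_FAST i → push 0. Stack: [0]
LOAD_CONST → push 3. Stack: [0, 3]
COMPARE_OP bool(<) → 0 vs 3 = True. Stack: [True]
POP_JUMP_IF_FALSE → pop True; no jump. Stack: []
LOAD_FAST m → push 8. Stack: [8]
LOAD_CONST → push 2. Stack: [8, 2]
BINARY_OP ^ → 8 ^ 2 = 10. Stack: [10]
STORE_FAST m → m=10. Stack: []
LOAD_FAST i → push 0. Stack: [0]
LOAD_CONST → push 1. Stack: [0, 1]
BINARY_OP + → 0 + 1 = 1. Stack: [1]
STORE_FAST i → i=1. Stack: []
LOAD_FAST i → push 1. Stack: [1]
LOAD_CONST → push 3. Stack: [1, 3]
COMPARE_OP bool(<) → 1 vs 3 = True. Stack: [True]
POP_JUMP_IF_FALSE → pop True; no jump. Stack: []
LOAD_FAST m → push 10. Stack: [10]
LOAD_CONST → push 2. Stack: [10, 2]
BINARY_OP ^ → 10 ^ 2 = 8. Stack: [8]
STORE_FAST m → m=8. Stack: []
LOAD_FAST i → push 1. Stack: [1]
LOAD_CONST → push 1. Stack: [1, 1]
BINARY_OP + → 1 + 1 = 2. Stack: [2]
STORE_FAST i → i=2. Stack: []
LOAD_FAST i → push 2. Stack: [2]
LOAD_CONST → push 3. Stack: [2, 3]
COMPARE_OP bool(<) → 2 vs 3 = True. Stack: [True]
POP_JUMP_IF_FALSE → pop True; no jump. Stack: []
LOAD_FAST m → push 8. Stack: [8]
LOAD_CONST → push 2. Stack: [8, 2]
BINARY_OP ^ → 8 ^ 2 = 10. Stack: [10]
STORE_FAST m → m=10. Stack: []
LOAD_FAST i → push 2. Stack: [2]
LOAD_CONST → push 1. Stack: [2, 1]
BINARY_OP + → 2 + 1 = 3. Stack: [3]
STORE_FAST i → i=3. Stack: []
LOAD_FAST i → push 3. Stack: [3]
LOAD_CONST → push 3. Stack: [3, 3]
COMPARE_OP bool(<) → 3 vs 3 = False. Stack: [False]
POP_JUMP_IF_FALSE → pop False; jump. Stack: []
LOAD_FAST m → push 10. Stack: [10]
RETURN_VALUE → return 10.

10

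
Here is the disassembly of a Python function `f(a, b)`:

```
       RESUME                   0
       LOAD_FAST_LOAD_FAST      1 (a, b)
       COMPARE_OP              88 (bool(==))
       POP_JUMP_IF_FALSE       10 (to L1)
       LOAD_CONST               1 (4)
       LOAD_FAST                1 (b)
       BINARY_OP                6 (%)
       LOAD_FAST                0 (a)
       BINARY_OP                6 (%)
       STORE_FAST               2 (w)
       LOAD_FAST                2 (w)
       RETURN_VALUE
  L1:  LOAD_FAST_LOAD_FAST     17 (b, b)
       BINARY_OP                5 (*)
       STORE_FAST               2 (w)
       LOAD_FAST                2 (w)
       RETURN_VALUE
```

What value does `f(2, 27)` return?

729

LOAD_FAST_LOAD_FAST a,b → push 2,27. Stack: [2, 27]
COMPARE_OP bool(==) → 2 vs 27 = False. Stack: [False]
POP_JUMP_IF_FALSE → pop False; jump. Stack: []
LOAD_FAST_LOAD_FAST b,b → push 27,27. Stack: [27, 27]
BINARY_OP * → 27 * 27 = 729. Stack: [729]
STORE_FAST w → w=729. Stack: []
LOAD_FAST w → push 729. Stack: [729]
RETURN_VALUE → return 729.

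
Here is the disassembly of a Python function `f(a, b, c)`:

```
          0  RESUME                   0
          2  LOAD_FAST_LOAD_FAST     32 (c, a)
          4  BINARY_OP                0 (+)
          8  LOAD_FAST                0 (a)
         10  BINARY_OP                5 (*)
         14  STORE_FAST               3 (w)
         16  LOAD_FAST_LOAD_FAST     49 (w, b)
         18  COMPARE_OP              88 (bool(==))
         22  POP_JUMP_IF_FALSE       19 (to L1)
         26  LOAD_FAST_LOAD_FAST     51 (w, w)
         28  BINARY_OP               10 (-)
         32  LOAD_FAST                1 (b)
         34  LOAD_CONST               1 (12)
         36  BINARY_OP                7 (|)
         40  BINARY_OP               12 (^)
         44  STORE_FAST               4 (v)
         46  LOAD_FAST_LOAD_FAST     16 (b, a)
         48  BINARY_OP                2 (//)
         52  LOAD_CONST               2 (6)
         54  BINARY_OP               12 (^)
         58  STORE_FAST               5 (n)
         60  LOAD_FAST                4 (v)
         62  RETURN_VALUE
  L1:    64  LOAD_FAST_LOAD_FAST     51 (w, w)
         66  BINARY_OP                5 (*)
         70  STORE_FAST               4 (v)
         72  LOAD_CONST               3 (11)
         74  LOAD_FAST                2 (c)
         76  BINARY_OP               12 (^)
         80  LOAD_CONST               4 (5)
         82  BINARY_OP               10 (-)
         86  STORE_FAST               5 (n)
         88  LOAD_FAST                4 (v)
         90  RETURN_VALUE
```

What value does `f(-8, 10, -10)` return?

20736

LOAD_FAST_LOAD_FAST c,a → push -10,-8. Stack: [-10, -8]
BINARY_OP + → -10 + -8 = -18. Stack: [-18]
LOAD_FAST a → push -8. Stack: [-18, -8]
BINARY_OP * → -18 * -8 = 144. Stack: [144]
STORE_FAST w → w=144. Stack: []
LOAD_FAST_LOAD_FAST w,b → push 144,10. Stack: [144, 10]
COMPARE_OP bool(==) → 144 vs 10 = False. Stack: [False]
POP_JUMP_IF_FALSE → pop False; jump. Stack: []
LOAD_FAST_LOAD_FAST w,w → push 144,144. Stack: [144, 144]
BINARY_OP * → 144 * 144 = 20736. Stack: [20736]
STORE_FAST v → v=20736. Stack: []
LOAD_CONST → push 11. Stack: [11]
LOAD_FAST c → push -10. Stack: [11, -10]
BINARY_OP ^ → 11 ^ -10 = -3. Stack: [-3]
LOAD_CONST → push 5. Stack: [-3, 5]
BINARY_OP - → -3 - 5 = -8. Stack: [-8]
STORE_FAST n → n=-8. Stack: []
LOAD_FAST v → push 20736. Stack: [20736]
RETURN_VALUE → return 20736.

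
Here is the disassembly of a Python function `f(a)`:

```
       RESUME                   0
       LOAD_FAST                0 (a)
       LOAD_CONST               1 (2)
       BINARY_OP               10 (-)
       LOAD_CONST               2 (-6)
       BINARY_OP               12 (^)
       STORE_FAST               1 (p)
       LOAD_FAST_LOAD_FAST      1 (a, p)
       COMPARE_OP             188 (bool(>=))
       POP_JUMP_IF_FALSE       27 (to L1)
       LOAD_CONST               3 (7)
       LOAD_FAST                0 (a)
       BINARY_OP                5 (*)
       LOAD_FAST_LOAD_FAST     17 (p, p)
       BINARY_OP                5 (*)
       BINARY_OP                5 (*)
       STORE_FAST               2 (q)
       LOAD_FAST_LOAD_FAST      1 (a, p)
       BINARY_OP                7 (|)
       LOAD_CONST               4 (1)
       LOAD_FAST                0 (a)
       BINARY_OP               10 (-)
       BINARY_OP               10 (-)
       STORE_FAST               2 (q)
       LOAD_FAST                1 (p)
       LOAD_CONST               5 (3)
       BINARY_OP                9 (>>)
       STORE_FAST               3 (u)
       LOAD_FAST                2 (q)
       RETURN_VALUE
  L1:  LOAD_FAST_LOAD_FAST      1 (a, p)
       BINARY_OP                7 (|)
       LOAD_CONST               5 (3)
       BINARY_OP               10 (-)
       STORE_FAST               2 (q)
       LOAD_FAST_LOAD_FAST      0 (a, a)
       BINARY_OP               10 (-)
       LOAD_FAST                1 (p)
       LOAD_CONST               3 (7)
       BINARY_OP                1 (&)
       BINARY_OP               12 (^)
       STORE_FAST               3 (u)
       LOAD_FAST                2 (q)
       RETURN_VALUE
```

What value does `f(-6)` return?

-9

LOAD_FAST a → push -6. Stack: [-6]
LOAD_CONST → push 2. Stack: [-6, 2]
BINARY_OP - → -6 - 2 = -8. Stack: [-8]
LOAD_CONST → push -6. Stack: [-8, -6]
BINARY_OP ^ → -8 ^ -6 = 2. Stack: [2]
STORE_FAST p → p=2. Stack: []
LOAD_FAST_LOAD_FAST a,p → push -6,2. Stack: [-6, 2]
COMPARE_OP bool(>=) → -6 vs 2 = False. Stack: [False]
POP_JUMP_IF_FALSE → pop False; jump. Stack: []
LOAD_FAST_LOAD_FAST a,p → push -6,2. Stack: [-6, 2]
BINARY_OP | → -6 | 2 = -6. Stack: [-6]
LOAD_CONST → push 3. Stack: [-6, 3]
BINARY_OP - → -6 - 3 = -9. Stack: [-9]
STORE_FAST q → q=-9. Stack: []
LOAD_FAST_LOAD_FAST a,a → push -6,-6. Stack: [-6, -6]
BINARY_OP - → -6 - -6 = 0. Stack: [0]
LOAD_FAST p → push 2. Stack: [0, 2]
LOAD_CONST → push 7. Stack: [0, 2, 7]
BINARY_OP & → 2 & 7 = 2. Stack: [0, 2]
BINARY_OP ^ → 0 ^ 2 = 2. Stack: [2]
STORE_FAST u → u=2. Stack: []
LOAD_FAST q → push -9. Stack: [-9]
RETURN_VALUE → return -9.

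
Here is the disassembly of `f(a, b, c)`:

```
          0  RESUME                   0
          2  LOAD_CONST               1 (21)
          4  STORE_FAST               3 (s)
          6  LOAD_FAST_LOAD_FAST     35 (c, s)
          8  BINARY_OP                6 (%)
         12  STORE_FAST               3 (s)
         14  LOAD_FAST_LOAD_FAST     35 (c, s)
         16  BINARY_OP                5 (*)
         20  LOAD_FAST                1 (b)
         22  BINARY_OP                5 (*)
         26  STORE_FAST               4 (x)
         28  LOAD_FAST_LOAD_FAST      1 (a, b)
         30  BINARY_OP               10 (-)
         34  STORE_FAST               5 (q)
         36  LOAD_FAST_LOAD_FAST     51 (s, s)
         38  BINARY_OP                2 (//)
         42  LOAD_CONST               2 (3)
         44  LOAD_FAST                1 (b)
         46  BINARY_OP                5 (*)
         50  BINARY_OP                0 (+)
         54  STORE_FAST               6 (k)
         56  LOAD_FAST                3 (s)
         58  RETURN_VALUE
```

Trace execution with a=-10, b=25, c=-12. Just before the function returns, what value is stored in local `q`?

LOAD_CONST → push 21. Stack: [21]
STORE_FAST s → s=21. Stack: []
LOAD_FAST_LOAD_FAST c,s → push -12,21. Stack: [-12, 21]
BINARY_OP % → -12 % 21 = 9. Stack: [9]
STORE_FAST s → s=9. Stack: []
LOAD_FAST_LOAD_FAST c,s → push -12,9. Stack: [-12, 9]
BINARY_OP * → -12 * 9 = -108. Stack: [-108]
LOAD_FAST b → push 25. Stack: [-108, 25]
BINARY_OP * → -108 * 25 = -2700. Stack: [-2700]
STORE_FAST x → x=-2700. Stack: []
LOAD_FAST_LOAD_FAST a,b → push -10,25. Stack: [-10, 25]
BINARY_OP - → -10 - 25 = -35. Stack: [-35]
STORE_FAST q → q=-35. Stack: []
LOAD_FAST_LOAD_FAST s,s → push 9,9. Stack: [9, 9]
BINARY_OP // → 9 // 9 = 1. Stack: [1]
LOAD_CONST → push 3. Stack: [1, 3]
LOAD_FAST b → push 25. Stack: [1, 3, 25]
BINARY_OP * → 3 * 25 = 75. Stack: [1, 75]
BINARY_OP + → 1 + 75 = 76. Stack: [76]
STORE_FAST k → k=76. Stack: []
LOAD_FAST s → push 9. Stack: [9]
RETURN_VALUE → return 9.

-35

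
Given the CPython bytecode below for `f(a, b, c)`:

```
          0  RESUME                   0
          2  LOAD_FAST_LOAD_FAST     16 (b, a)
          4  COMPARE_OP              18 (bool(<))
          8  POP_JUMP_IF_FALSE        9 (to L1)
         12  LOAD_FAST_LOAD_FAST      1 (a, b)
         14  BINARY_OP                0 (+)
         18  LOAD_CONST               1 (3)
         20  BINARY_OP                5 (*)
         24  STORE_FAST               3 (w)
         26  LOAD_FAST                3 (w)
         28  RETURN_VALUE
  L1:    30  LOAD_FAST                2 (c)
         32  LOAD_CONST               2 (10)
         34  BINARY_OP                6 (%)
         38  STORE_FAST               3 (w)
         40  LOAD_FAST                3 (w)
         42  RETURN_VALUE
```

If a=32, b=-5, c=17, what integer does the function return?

LOAD_FAST_LOAD_FAST b,a → push -5,32. Stack: [-5, 32]
COMPARE_OP bool(<) → -5 vs 32 = True. Stack: [True]
POP_JUMP_IF_FALSE → pop True; no jump. Stack: []
LOAD_FAST_LOAD_FAST a,b → push 32,-5. Stack: [32, -5]
BINARY_OP + → 32 + -5 = 27. Stack: [27]
LOAD_CONST → push 3. Stack: [27, 3]
BINARY_OP * → 27 * 3 = 81. Stack: [81]
STORE_FAST w → w=81. Stack: []
LOAD_FAST w → push 81. Stack: [81]
RETURN_VALUE → return 81.

81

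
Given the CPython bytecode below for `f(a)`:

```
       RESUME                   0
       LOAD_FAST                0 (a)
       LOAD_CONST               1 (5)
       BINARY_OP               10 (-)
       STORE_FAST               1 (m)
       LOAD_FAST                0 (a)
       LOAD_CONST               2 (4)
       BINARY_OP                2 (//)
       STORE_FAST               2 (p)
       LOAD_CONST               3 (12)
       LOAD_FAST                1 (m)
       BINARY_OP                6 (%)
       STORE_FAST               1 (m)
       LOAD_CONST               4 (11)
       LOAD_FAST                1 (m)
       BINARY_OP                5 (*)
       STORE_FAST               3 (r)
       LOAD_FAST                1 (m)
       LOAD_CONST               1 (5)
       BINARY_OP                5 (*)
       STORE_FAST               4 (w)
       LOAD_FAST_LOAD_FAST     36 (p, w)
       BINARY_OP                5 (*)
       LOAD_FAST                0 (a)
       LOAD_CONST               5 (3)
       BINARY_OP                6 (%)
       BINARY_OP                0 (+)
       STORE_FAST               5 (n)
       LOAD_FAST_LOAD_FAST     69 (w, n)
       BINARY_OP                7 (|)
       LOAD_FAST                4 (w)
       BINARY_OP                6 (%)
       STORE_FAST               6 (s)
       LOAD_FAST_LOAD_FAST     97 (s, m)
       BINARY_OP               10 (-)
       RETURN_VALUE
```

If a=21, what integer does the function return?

LOAD_FAST a → push 21. Stack: [21]
LOAD_CONST → push 5. Stack: [21, 5]
BINARY_OP - → 21 - 5 = 16. Stack: [16]
STORE_FAST m → m=16. Stack: []
LOAD_FAST a → push 21. Stack: [21]
LOAD_CONST → push 4. Stack: [21, 4]
BINARY_OP // → 21 // 4 = 5. Stack: [5]
STORE_FAST p → p=5. Stack: []
LOAD_CONST → push 12. Stack: [12]
LOAD_FAST m → push 16. Stack: [12, 16]
BINARY_OP % → 12 % 16 = 12. Stack: [12]
STORE_FAST m → m=12. Stack: []
LOAD_CONST → push 11. Stack: [11]
LOAD_FAST m → push 12. Stack: [11, 12]
BINARY_OP * → 11 * 12 = 132. Stack: [132]
STORE_FAST r → r=132. Stack: []
LOAD_FAST m → push 12. Stack: [12]
LOAD_CONST → push 5. Stack: [12, 5]
BINARY_OP * → 12 * 5 = 60. Stack: [60]
STORE_FAST w → w=60. Stack: []
LOAD_FAST_LOAD_FAST p,w → push 5,60. Stack: [5, 60]
BINARY_OP * → 5 * 60 = 300. Stack: [300]
LOAD_FAST a → push 21. Stack: [300, 21]
LOAD_CONST → push 3. Stack: [300, 21, 3]
BINARY_OP % → 21 % 3 = 0. Stack: [300, 0]
BINARY_OP + → 300 + 0 = 300. Stack: [300]
STORE_FAST n → n=300. Stack: []
LOAD_FAST_LOAD_FAST w,n → push 60,300. Stack: [60, 300]
BINARY_OP | → 60 | 300 = 316. Stack: [316]
LOAD_FAST w → push 60. Stack: [316, 60]
BINARY_OP % → 316 % 60 = 16. Stack: [16]
STORE_FAST s → s=16. Stack: []
LOAD_FAST_LOAD_FAST s,m → push 16,12. Stack: [16, 12]
BINARY_OP - → 16 - 12 = 4. Stack: [4]
RETURN_VALUE → return 4.

4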